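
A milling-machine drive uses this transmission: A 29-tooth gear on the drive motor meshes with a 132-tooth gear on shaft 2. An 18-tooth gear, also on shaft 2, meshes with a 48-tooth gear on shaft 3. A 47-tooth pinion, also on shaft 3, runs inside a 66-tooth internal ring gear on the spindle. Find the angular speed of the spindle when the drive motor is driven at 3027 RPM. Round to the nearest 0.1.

177.6 RPM

Gear mesh: ratio = 132/29 = 4.5517, so shaft 2 turns at 3027 / 4.5517 = 665.02 RPM.
Gear mesh: ratio = 48/18 = 2.6667, so shaft 3 turns at 665.02 / 2.6667 = 249.38 RPM.
Internal gear: ratio = 66/47 = 1.4043, so the spindle turns at 249.38 / 1.4043 = 177.59 RPM.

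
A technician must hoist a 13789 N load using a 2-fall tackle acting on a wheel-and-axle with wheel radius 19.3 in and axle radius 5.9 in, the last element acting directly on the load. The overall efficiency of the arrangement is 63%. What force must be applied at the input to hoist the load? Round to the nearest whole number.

Block-and-tackle MA = number of supporting rope parts = 2.
Wheel-and-axle MA = R/r = 19.3/5.9 = 3.2712.
Combined ideal MA = 2 × 3.2712 = 6.5424.
Actual MA = 6.5424 × 0.63 = 4.1217.
Effort = load / actual MA = 13789 / 4.1217 = 3345.5 N.

3345 N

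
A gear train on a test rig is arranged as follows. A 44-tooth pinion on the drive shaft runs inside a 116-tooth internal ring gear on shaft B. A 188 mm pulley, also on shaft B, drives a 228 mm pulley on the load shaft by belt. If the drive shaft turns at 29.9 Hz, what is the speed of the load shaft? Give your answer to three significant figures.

9.35 Hz

internal gear 116/44 = 2.6364 → 29.9/2.6364 = 11.341 Hz
belt 228/188 = 1.2128 → 11.341/1.2128 = 9.3517 Hz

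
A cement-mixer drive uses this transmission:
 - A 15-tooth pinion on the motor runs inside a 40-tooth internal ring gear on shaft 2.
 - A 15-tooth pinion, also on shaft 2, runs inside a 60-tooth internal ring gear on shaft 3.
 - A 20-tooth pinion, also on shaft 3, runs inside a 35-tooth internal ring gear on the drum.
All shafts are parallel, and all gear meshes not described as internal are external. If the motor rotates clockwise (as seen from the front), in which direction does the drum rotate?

clockwise

the motor → shaft 2: internal mesh, same direction → CW.
shaft 2 → shaft 3: internal mesh, same direction → CW.
shaft 3 → the drum: internal mesh, same direction → CW.
0 reversals in total — an even number — so the drum turns the same way as the motor.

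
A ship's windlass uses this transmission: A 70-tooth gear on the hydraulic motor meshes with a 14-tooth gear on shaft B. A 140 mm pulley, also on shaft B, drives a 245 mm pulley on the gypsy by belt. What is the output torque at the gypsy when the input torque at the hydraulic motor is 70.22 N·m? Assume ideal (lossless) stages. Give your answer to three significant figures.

24.6 N·m

Gear mesh: ratio = 14/70 = 0.2; torque at shaft B = 70.22 × 0.2 = 14.044 N·m.
Belt: ratio = 245/140 = 1.75; torque at the gypsy = 14.044 × 1.75 = 24.577 N·m.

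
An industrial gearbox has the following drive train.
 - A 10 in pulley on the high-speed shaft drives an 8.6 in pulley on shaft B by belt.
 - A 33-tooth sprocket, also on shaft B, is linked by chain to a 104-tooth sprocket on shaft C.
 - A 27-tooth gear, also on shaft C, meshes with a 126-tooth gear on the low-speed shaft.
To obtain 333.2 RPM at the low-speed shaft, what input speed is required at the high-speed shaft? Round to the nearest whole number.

Overall ratio R = 0.86 × 3.1515 × 4.6667 = 12.648.
Required input speed = output speed × R = 333.2 × 12.648 = 4214.3 RPM.

4214 RPM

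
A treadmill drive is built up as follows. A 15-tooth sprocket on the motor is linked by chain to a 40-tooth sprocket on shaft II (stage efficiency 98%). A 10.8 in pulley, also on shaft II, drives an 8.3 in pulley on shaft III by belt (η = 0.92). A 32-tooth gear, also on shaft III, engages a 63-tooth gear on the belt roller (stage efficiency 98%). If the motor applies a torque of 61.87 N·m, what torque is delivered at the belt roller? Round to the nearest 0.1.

After the chain (40/15): 61.87 × 2.6667 × 0.98 = 161.69 N·m
After the belt (8.3/10.8): 161.69 × 0.76852 × 0.92 = 114.32 N·m
After the gear mesh (63/32): 114.32 × 1.9688 × 0.98 = 220.56 N·m

220.6 N·m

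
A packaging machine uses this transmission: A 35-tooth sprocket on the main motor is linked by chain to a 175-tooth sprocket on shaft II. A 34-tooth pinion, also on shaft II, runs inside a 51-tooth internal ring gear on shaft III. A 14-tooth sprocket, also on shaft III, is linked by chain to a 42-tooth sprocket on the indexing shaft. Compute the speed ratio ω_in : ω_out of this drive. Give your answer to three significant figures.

Each stage contributes driven/driver: chain 175/35 = 5, internal gear 51/34 = 1.5, chain 42/14 = 3.
Overall: 5 × 1.5 × 3 = 22.5.

22.5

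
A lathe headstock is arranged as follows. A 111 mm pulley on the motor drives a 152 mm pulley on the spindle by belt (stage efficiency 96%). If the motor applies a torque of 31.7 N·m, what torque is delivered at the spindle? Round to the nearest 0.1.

41.7 N·m

belt 152/111 = 1.3694 → τ = 31.7·1.3694·0.96 = 41.673 N·m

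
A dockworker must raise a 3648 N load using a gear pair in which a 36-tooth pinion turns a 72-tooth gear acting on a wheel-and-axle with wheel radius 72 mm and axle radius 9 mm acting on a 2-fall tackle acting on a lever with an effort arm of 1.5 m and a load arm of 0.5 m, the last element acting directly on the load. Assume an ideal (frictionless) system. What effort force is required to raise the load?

38 N

Gear pair MA = 72/36 = 2.
Wheel-and-axle MA = R/r = 72/9 = 8.
Block-and-tackle MA = number of supporting rope parts = 2.
Lever MA = effort arm / load arm = 1.5/0.5 = 3.
Combined ideal MA = 2 × 8 × 2 × 3 = 96.
Effort = load / MA = 3648 / 96 = 38 N.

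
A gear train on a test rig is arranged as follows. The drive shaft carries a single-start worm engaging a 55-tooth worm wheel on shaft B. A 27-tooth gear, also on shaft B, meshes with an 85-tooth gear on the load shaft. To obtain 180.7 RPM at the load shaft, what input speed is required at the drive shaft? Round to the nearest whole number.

Overall ratio R = 55 × 3.1481 = 173.15.
Required input speed = output speed × R = 180.7 × 173.15 = 31288 RPM.

31288 RPM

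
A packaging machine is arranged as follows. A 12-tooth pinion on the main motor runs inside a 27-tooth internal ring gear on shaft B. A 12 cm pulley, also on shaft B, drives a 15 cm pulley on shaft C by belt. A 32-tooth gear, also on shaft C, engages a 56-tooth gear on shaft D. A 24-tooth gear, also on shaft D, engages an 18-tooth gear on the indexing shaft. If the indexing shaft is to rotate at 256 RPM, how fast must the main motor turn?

945 RPM

Overall ratio R = 2.25 × 1.25 × 1.75 × 0.75 = 3.6914.
Required input speed = output speed × R = 256 × 3.6914 = 945 RPM.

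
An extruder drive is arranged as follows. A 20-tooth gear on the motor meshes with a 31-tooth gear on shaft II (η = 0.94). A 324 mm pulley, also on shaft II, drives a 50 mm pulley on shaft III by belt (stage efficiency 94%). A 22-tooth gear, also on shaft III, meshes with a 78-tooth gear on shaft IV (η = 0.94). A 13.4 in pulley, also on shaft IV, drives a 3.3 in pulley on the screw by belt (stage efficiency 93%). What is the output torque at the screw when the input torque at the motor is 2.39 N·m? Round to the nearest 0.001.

0.386 N·m

gear mesh 31/20 = 1.55 → τ = 2.39·1.55·0.94 = 3.4822 N·m
belt 50/324 = 0.15432 → τ = 3.4822·0.15432·0.94 = 0.50514 N·m
gear mesh 78/22 = 3.5455 → τ = 0.50514·3.5455·0.94 = 1.6835 N·m
belt 3.3/13.4 = 0.24627 → τ = 1.6835·0.24627·0.93 = 0.38557 N·m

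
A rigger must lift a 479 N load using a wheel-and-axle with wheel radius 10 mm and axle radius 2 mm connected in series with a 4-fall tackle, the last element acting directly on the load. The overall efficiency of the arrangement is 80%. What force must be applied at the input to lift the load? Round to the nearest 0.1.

Wheel-and-axle MA = R/r = 10/2 = 5.
Block-and-tackle MA = number of supporting rope parts = 4.
Combined ideal MA = 5 × 4 = 20.
Actual MA = 20 × 0.80 = 16.
Effort = load / actual MA = 479 / 16 = 29.938 N.

29.9 N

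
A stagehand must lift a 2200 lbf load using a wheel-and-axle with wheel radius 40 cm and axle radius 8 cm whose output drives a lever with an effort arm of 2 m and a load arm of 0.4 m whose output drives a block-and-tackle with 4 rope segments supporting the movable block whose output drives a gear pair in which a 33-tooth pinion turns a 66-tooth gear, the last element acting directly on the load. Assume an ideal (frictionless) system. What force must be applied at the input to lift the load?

Wheel-and-axle MA = R/r = 40/8 = 5.
Lever MA = effort arm / load arm = 2/0.4 = 5.
Block-and-tackle MA = number of supporting rope parts = 4.
Gear pair MA = 66/33 = 2.
Combined ideal MA = 5 × 5 × 4 × 2 = 200.
Effort = load / MA = 2200 / 200 = 11 lbf.

11 lbf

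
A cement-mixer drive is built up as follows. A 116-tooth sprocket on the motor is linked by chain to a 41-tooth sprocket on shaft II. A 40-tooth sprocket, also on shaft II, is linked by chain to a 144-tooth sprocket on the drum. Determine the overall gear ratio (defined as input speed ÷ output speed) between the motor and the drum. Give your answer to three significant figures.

1.27

Each stage contributes driven/driver: chain 41/116 = 0.35345, chain 144/40 = 3.6.
Overall: 0.35345 × 3.6 = 1.2724.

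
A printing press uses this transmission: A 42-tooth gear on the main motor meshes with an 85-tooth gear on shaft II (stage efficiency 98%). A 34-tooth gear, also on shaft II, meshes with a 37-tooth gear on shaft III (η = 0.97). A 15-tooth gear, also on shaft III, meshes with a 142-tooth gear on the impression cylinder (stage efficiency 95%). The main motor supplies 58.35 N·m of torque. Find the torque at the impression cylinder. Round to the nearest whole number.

gear mesh 85/42 = 2.0238 → τ = 58.35·2.0238·0.98 = 115.73 N·m
gear mesh 37/34 = 1.0882 → τ = 115.73·1.0882·0.97 = 122.16 N·m
gear mesh 142/15 = 9.4667 → τ = 122.16·9.4667·0.95 = 1098.6 N·m

1099 N·m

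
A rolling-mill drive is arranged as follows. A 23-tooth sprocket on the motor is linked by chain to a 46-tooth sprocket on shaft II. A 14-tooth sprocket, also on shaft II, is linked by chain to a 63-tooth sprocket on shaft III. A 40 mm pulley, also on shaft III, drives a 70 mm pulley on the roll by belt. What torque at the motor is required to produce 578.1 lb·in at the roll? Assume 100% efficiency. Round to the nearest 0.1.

Overall ratio R = 2 × 4.5 × 1.75 = 15.75.
Input torque = output torque / R = 578.1 / 15.75 = 36.705 lb·in.

36.7 lb·in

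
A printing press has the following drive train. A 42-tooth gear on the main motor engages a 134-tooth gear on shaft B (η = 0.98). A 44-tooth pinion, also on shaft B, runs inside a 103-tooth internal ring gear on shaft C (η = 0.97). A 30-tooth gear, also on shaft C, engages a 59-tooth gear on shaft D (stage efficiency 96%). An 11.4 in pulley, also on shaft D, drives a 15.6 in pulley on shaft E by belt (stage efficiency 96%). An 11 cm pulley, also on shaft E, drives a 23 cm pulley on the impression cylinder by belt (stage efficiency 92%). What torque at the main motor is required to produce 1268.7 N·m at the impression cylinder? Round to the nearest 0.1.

37.5 N·m

Overall ratio R = 3.1905 × 2.3409 × 1.9667 × 1.3684 × 2.0909 = 42.027; overall efficiency η = 0.98 × 0.97 × 0.96 × 0.96 × 0.92 = 0.8060.
Input torque = output torque / (R × η) = 1268.7 / (42.027 × 0.8060) = 37.455 N·m.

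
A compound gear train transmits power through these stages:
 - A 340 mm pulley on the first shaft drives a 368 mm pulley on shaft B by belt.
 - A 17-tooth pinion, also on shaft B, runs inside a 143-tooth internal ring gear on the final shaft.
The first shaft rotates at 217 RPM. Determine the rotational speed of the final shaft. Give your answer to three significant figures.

belt 368/340 = 1.0824 → 217/1.0824 = 200.49 RPM
internal gear 143/17 = 8.4118 → 200.49/8.4118 = 23.834 RPM

23.8 RPM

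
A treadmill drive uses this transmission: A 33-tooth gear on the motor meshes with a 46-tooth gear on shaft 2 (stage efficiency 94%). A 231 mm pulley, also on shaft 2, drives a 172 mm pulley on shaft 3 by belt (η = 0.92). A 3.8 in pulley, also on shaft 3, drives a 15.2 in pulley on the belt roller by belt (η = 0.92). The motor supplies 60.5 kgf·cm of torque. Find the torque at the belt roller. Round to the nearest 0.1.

After the gear mesh (46/33): 60.5 × 1.3939 × 0.94 = 79.273 kgf·cm
After the belt (172/231): 79.273 × 0.74459 × 0.92 = 54.304 kgf·cm
After the belt (15.2/3.8): 54.304 × 4 × 0.92 = 199.84 kgf·cm

199.8 kgf·cm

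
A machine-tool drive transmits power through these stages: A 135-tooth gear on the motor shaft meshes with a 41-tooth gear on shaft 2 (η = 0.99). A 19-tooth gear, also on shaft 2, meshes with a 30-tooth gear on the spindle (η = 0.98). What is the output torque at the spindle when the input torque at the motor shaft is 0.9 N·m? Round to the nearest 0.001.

0.419 N·m

After the gear mesh (41/135): 0.9 × 0.3037 × 0.99 = 0.2706 N·m
After the gear mesh (30/19): 0.2706 × 1.5789 × 0.98 = 0.41872 N·m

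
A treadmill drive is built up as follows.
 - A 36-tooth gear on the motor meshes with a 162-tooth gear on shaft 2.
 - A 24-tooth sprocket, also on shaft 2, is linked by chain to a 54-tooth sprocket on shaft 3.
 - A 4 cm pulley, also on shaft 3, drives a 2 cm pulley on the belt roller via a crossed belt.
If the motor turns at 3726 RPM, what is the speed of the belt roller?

736 RPM

the motor → shaft 2 (gear mesh, 162/36): 3726 ÷ 4.5 = 828 RPM
shaft 2 → shaft 3 (chain, 54/24): 828 ÷ 2.25 = 368 RPM
shaft 3 → the belt roller (belt, 2/4): 368 ÷ 0.5 = 736 RPM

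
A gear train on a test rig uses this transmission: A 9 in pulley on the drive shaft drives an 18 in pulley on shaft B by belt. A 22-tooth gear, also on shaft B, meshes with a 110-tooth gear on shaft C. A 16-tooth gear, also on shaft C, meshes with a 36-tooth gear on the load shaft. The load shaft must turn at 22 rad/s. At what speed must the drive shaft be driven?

495 rad/s

Overall ratio R = 2 × 5 × 2.25 = 22.5.
Required input speed = output speed × R = 22 × 22.5 = 495 rad/s.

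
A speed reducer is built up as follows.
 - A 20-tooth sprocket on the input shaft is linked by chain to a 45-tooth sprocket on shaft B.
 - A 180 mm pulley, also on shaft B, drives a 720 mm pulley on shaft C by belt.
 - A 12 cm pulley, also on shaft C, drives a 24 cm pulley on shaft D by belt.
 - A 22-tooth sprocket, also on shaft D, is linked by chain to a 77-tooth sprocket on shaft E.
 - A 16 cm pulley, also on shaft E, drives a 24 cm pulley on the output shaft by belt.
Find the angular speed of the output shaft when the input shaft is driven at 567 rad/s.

6 rad/s

Chain: ratio = 45/20 = 2.25, so shaft B turns at 567 / 2.25 = 252 rad/s.
Belt: ratio = 720/180 = 4, so shaft C turns at 252 / 4 = 63 rad/s.
Belt: ratio = 24/12 = 2, so shaft D turns at 63 / 2 = 31.5 rad/s.
Chain: ratio = 77/22 = 3.5, so shaft E turns at 31.5 / 3.5 = 9 rad/s.
Belt: ratio = 24/16 = 1.5, so the output shaft turns at 9 / 1.5 = 6 rad/s.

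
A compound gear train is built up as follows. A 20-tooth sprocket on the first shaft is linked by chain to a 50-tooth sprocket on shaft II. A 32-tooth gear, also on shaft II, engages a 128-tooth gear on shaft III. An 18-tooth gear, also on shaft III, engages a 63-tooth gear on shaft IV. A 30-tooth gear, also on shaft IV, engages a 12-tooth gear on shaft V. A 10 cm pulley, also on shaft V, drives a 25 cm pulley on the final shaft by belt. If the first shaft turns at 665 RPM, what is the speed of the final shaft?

19 RPM

chain 50/20 = 2.5 → 665/2.5 = 266 RPM
gear mesh 128/32 = 4 → 266/4 = 66.5 RPM
gear mesh 63/18 = 3.5 → 66.5/3.5 = 19 RPM
gear mesh 12/30 = 0.4 → 19/0.4 = 47.5 RPM
belt 25/10 = 2.5 → 47.5/2.5 = 19 RPM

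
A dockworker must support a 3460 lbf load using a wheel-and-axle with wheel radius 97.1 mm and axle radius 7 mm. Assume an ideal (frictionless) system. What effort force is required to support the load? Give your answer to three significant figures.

249 lbf

Wheel-and-axle MA = R/r = 97.1/7 = 13.871.
Effort = load / MA = 3460 / 13.871 = 249.43 lbf.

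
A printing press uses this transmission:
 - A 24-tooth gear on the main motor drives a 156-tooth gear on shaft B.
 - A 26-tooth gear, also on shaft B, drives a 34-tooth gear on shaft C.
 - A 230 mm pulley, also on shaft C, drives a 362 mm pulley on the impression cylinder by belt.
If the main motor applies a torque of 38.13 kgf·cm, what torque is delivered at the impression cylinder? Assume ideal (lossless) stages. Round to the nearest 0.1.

gear mesh 156/24 = 6.5 → τ = 38.13·6.5 = 247.85 kgf·cm
gear mesh 34/26 = 1.3077 → τ = 247.85·1.3077 = 324.11 kgf·cm
belt 362/230 = 1.5739 → τ = 324.11·1.5739 = 510.11 kgf·cm

510.1 kgf·cm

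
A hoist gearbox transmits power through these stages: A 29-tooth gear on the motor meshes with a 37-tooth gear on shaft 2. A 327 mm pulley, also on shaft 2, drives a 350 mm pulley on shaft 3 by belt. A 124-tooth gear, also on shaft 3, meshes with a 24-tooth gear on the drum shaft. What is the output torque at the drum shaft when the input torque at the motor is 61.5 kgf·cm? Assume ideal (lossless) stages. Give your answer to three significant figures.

16.3 kgf·cm

Gear mesh: ratio = 37/29 = 1.2759; torque at shaft 2 = 61.5 × 1.2759 = 78.466 kgf·cm.
Belt: ratio = 350/327 = 1.0703; torque at shaft 3 = 78.466 × 1.0703 = 83.984 kgf·cm.
Gear mesh: ratio = 24/124 = 0.19355; torque at the drum shaft = 83.984 × 0.19355 = 16.255 kgf·cm.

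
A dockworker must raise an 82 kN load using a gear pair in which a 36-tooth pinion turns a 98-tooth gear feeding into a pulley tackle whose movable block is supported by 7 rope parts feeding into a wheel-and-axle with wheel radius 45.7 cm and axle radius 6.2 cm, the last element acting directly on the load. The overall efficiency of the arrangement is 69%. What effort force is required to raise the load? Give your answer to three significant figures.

0.846 kN

Gear pair MA = 98/36 = 2.7222.
Block-and-tackle MA = number of supporting rope parts = 7.
Wheel-and-axle MA = R/r = 45.7/6.2 = 7.371.
Combined ideal MA = 2.7222 × 7 × 7.371 = 140.46.
Actual MA = 140.46 × 0.69 = 96.916.
Effort = load / actual MA = 82 / 96.916 = 0.84609 kN.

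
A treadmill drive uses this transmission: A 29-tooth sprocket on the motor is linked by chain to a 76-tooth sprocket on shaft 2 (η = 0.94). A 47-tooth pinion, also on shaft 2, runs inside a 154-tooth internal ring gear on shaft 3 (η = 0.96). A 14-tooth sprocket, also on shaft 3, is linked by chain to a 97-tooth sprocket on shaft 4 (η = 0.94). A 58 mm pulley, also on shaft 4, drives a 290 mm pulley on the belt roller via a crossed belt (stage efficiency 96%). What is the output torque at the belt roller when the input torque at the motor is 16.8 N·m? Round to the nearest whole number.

4070 N·m

chain 76/29 = 2.6207 → τ = 16.8·2.6207·0.94 = 41.386 N·m
internal gear 154/47 = 3.2766 → τ = 41.386·3.2766·0.96 = 130.18 N·m
chain 97/14 = 6.9286 → τ = 130.18·6.9286·0.94 = 847.85 N·m
belt 290/58 = 5 → τ = 847.85·5·0.96 = 4069.7 N·m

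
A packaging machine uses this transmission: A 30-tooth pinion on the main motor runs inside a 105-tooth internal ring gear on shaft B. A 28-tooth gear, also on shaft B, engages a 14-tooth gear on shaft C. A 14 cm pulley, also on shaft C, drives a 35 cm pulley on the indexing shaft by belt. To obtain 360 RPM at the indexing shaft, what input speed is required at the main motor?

1575 RPM

Overall ratio R = 3.5 × 0.5 × 2.5 = 4.375.
Required input speed = output speed × R = 360 × 4.375 = 1575 RPM.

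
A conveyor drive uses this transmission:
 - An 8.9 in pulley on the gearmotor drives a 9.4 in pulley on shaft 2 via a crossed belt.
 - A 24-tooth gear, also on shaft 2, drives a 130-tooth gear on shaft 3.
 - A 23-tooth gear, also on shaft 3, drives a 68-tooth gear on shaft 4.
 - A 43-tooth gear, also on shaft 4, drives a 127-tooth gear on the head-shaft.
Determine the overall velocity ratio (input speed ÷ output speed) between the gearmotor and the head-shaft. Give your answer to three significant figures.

Each stage contributes driven/driver: belt 9.4/8.9 = 1.0562, gear mesh 130/24 = 5.4167, gear mesh 68/23 = 2.9565, gear mesh 127/43 = 2.9535.
Overall: 1.0562 × 5.4167 × 2.9565 × 2.9535 = 49.956.

50.0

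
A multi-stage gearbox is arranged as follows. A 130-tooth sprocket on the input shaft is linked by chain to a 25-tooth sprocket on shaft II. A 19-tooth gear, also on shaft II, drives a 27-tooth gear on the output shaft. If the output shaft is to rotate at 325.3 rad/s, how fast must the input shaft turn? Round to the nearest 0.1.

88.9 rad/s

Overall ratio R = 0.19231 × 1.4211 = 0.27328.
Required input speed = output speed × R = 325.3 × 0.27328 = 88.898 rad/s.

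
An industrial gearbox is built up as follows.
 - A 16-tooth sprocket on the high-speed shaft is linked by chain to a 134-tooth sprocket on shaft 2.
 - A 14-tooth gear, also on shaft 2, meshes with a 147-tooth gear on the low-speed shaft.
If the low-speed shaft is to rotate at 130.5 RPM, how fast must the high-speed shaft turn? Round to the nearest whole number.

Overall ratio R = 8.375 × 10.5 = 87.938.
Required input speed = output speed × R = 130.5 × 87.938 = 11476 RPM.

11476 RPM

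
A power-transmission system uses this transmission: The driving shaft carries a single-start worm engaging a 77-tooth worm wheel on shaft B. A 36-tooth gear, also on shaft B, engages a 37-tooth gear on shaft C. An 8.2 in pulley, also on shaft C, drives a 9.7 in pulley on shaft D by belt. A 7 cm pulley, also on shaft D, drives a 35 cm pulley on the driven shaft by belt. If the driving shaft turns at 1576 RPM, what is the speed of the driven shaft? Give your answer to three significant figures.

Worm: ratio = 77/1 = 77, so shaft B turns at 1576 / 77 = 20.468 RPM.
Gear mesh: ratio = 37/36 = 1.0278, so shaft C turns at 20.468 / 1.0278 = 19.914 RPM.
Belt: ratio = 9.7/8.2 = 1.1829, so shaft D turns at 19.914 / 1.1829 = 16.835 RPM.
Belt: ratio = 35/7 = 5, so the driven shaft turns at 16.835 / 5 = 3.367 RPM.

3.37 RPM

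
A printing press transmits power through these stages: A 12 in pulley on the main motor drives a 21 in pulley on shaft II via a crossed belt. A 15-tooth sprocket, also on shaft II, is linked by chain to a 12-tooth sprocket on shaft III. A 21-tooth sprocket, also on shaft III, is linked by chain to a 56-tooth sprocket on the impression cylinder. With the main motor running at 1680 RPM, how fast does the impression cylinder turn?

the main motor → shaft II (belt, 21/12): 1680 ÷ 1.75 = 960 RPM
shaft II → shaft III (chain, 12/15): 960 ÷ 0.8 = 1200 RPM
shaft III → the impression cylinder (chain, 56/21): 1200 ÷ 2.6667 = 450 RPM

450 RPM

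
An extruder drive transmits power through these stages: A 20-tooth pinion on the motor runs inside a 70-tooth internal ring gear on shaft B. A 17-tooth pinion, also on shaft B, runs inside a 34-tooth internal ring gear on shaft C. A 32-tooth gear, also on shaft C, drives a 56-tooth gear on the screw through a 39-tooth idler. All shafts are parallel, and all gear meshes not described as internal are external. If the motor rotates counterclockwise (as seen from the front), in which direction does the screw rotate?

the motor → shaft B: internal mesh, same direction → CCW.
shaft B → shaft C: internal mesh, same direction → CCW.
shaft C → the screw: driver → idler → driven is 2 external meshes, 2 reversals → CCW.
2 reversals in total — an even number — so the screw turns the same way as the motor.

counterclockwise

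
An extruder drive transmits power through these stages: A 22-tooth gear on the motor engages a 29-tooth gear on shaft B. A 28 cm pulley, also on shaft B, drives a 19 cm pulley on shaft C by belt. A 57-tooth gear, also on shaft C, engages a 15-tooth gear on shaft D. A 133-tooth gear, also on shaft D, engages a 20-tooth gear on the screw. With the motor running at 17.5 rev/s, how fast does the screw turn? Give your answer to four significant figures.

494.4 rev/s

Gear mesh: ratio = 29/22 = 1.3182, so shaft B turns at 17.5 / 1.3182 = 13.276 rev/s.
Belt: ratio = 19/28 = 0.67857, so shaft C turns at 13.276 / 0.67857 = 19.564 rev/s.
Gear mesh: ratio = 15/57 = 0.26316, so shaft D turns at 19.564 / 0.26316 = 74.345 rev/s.
Gear mesh: ratio = 20/133 = 0.15038, so the screw turns at 74.345 / 0.15038 = 494.39 rev/s.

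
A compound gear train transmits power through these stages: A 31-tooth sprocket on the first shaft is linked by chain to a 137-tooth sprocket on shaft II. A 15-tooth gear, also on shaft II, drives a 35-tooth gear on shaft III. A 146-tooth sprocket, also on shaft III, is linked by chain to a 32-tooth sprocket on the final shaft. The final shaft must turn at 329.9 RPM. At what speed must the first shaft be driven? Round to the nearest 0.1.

Overall ratio R = 4.4194 × 2.3333 × 0.21918 = 2.2601.
Required input speed = output speed × R = 329.9 × 2.2601 = 745.62 RPM.

745.6 RPM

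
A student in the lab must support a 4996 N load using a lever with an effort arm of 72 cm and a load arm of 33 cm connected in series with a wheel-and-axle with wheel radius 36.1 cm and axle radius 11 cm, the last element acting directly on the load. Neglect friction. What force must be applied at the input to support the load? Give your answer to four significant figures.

Lever MA = effort arm / load arm = 72/33 = 2.1818.
Wheel-and-axle MA = R/r = 36.1/11 = 3.2818.
Combined ideal MA = 2.1818 × 3.2818 = 7.1603.
Effort = load / MA = 4996 / 7.1603 = 697.73 N.

697.7 N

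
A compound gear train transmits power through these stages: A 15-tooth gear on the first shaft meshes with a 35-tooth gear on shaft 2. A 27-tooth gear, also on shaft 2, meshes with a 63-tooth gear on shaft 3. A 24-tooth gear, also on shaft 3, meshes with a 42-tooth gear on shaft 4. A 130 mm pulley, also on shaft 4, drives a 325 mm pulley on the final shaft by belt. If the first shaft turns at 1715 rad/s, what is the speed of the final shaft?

the first shaft → shaft 2 (gear mesh, 35/15): 1715 ÷ 2.3333 = 735 rad/s
shaft 2 → shaft 3 (gear mesh, 63/27): 735 ÷ 2.3333 = 315 rad/s
shaft 3 → shaft 4 (gear mesh, 42/24): 315 ÷ 1.75 = 180 rad/s
shaft 4 → the final shaft (belt, 325/130): 180 ÷ 2.5 = 72 rad/s

72 rad/s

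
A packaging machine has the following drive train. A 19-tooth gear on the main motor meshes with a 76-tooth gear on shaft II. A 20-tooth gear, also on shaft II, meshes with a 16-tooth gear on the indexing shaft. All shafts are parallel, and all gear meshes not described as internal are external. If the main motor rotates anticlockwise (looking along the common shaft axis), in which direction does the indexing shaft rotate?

anticlockwise

the main motor → shaft II: external mesh, 1 reversal → CW.
shaft II → the indexing shaft: external mesh, 1 reversal → CCW.
2 reversals in total — an even number — so the indexing shaft turns the same way as the main motor.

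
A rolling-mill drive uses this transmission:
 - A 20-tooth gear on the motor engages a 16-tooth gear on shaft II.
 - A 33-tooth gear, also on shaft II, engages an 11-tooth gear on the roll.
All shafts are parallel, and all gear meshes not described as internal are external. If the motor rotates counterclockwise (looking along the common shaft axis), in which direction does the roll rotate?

the motor → shaft II: external mesh, 1 reversal → CW.
shaft II → the roll: external mesh, 1 reversal → CCW.
2 reversals in total — an even number — so the roll turns the same way as the motor.

counterclockwise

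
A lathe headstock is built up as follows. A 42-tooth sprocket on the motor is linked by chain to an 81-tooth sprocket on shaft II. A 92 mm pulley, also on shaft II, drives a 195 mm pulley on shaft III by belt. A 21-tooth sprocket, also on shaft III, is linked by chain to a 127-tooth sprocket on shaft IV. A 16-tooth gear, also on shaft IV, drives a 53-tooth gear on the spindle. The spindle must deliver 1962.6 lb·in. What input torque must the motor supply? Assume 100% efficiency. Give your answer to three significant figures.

24.0 lb·in

Overall ratio R = 1.9286 × 2.1196 × 6.0476 × 3.3125 = 81.888.
Input torque = output torque / R = 1962.6 / 81.888 = 23.967 lb·in.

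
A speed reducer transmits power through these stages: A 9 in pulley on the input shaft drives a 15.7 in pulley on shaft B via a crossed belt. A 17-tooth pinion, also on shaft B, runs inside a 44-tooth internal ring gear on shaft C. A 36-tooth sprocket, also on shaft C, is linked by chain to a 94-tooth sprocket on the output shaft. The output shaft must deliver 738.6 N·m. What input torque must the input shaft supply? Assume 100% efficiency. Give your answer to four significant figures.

Overall ratio R = 1.7444 × 2.5882 × 2.6111 = 11.789.
Input torque = output torque / R = 738.6 / 11.789 = 62.65 N·m.

62.65 N·m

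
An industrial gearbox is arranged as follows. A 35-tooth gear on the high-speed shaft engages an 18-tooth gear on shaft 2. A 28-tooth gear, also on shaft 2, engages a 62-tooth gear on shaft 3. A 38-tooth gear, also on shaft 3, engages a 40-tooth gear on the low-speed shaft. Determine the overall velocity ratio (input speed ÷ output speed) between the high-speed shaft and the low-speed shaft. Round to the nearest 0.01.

Each stage contributes driven/driver: gear mesh 18/35 = 0.51429, gear mesh 62/28 = 2.2143, gear mesh 40/38 = 1.0526.
Overall: 0.51429 × 2.2143 × 1.0526 = 1.1987.

1.20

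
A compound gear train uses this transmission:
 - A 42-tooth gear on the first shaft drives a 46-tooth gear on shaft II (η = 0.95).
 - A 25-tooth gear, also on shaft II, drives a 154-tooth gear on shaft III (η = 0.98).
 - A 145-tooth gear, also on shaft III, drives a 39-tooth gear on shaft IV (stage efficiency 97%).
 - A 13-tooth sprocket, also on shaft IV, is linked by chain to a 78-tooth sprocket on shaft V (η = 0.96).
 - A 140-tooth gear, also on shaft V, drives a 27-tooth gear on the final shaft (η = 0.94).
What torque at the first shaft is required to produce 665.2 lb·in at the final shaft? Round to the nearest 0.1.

Overall ratio R = 1.0952 × 6.16 × 0.26897 × 6 × 0.19286 = 2.0998; overall efficiency η = 0.95 × 0.98 × 0.97 × 0.96 × 0.94 = 0.8149.
Input torque = output torque / (R × η) = 665.2 / (2.0998 × 0.8149) = 388.74 lb·in.

388.7 lb·in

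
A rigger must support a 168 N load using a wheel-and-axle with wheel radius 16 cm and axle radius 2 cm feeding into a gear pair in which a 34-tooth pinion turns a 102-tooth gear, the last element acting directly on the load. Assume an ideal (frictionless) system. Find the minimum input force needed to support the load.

Wheel-and-axle MA = R/r = 16/2 = 8.
Gear pair MA = 102/34 = 3.
Combined ideal MA = 8 × 3 = 24.
Effort = load / MA = 168 / 24 = 7 N.

7 N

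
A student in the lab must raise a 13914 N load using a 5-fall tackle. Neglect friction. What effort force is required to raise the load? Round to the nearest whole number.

2783 N

Block-and-tackle MA = number of supporting rope parts = 5.
Effort = load / MA = 13914 / 5 = 2782.8 N.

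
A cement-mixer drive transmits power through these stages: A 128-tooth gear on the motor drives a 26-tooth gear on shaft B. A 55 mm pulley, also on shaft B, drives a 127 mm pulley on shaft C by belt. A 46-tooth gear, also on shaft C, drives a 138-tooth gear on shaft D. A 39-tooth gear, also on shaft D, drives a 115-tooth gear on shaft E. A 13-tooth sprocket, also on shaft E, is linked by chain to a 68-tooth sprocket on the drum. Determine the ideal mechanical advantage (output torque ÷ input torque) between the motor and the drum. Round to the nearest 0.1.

Each stage contributes driven/driver: gear mesh 26/128 = 0.20312, belt 127/55 = 2.3091, gear mesh 138/46 = 3, gear mesh 115/39 = 2.9487, chain 68/13 = 5.2308.
Overall: 0.20312 × 2.3091 × 3 × 2.9487 × 5.2308 = 21.703.

21.7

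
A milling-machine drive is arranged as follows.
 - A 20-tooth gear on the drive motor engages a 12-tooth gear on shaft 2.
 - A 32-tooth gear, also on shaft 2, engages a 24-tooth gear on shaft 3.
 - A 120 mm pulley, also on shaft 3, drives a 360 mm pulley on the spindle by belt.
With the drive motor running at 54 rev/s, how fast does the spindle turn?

the drive motor → shaft 2 (gear mesh, 12/20): 54 ÷ 0.6 = 90 rev/s
shaft 2 → shaft 3 (gear mesh, 24/32): 90 ÷ 0.75 = 120 rev/s
shaft 3 → the spindle (belt, 360/120): 120 ÷ 3 = 40 rev/s

40 rev/s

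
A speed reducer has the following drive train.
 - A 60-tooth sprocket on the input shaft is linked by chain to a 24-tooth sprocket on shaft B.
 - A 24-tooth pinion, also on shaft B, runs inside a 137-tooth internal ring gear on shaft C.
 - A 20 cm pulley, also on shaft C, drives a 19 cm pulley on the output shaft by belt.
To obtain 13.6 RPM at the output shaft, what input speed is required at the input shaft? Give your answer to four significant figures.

29.50 RPM

Overall ratio R = 0.4 × 5.7083 × 0.95 = 2.1692.
Required input speed = output speed × R = 13.6 × 2.1692 = 29.501 RPM.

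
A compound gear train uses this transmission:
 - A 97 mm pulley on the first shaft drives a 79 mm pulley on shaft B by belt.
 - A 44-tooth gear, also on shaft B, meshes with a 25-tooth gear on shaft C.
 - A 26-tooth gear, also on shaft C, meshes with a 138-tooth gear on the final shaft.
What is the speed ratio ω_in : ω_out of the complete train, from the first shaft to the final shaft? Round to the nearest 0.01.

2.46

Each stage contributes driven/driver: belt 79/97 = 0.81443, gear mesh 25/44 = 0.56818, gear mesh 138/26 = 5.3077.
Overall: 0.81443 × 0.56818 × 5.3077 = 2.4561.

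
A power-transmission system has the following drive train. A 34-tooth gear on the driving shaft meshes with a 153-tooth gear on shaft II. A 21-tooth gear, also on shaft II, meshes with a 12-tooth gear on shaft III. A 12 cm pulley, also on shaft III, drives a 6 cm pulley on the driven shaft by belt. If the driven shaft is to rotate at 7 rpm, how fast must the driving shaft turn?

Overall ratio R = 4.5 × 0.57143 × 0.5 = 1.2857.
Required input speed = output speed × R = 7 × 1.2857 = 9 rpm.

9 rpm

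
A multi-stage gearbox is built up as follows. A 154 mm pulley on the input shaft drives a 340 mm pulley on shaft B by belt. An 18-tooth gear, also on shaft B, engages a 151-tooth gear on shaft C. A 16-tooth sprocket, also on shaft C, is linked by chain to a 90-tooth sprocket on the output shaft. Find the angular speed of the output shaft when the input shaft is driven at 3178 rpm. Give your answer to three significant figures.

Belt: ratio = 340/154 = 2.2078, so shaft B turns at 3178 / 2.2078 = 1439.4 rpm.
Gear mesh: ratio = 151/18 = 8.3889, so shaft C turns at 1439.4 / 8.3889 = 171.59 rpm.
Chain: ratio = 90/16 = 5.625, so the output shaft turns at 171.59 / 5.625 = 30.505 rpm.

30.5 rpm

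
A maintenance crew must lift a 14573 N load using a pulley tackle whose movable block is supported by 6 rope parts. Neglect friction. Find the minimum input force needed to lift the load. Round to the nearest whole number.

2429 N

Block-and-tackle MA = number of supporting rope parts = 6.
Effort = load / MA = 14573 / 6 = 2428.8 N.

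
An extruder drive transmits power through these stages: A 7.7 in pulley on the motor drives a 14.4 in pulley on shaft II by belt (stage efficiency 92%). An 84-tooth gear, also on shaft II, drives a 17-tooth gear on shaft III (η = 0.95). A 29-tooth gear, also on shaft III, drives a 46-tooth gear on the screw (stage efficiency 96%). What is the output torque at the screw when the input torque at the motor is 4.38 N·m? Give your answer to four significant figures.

Belt: ratio = 14.4/7.7 = 1.8701; torque at shaft II = 4.38 × 1.8701 × 0.92 = 7.5359 N·m.
Gear mesh: ratio = 17/84 = 0.20238; torque at shaft III = 7.5359 × 0.20238 × 0.95 = 1.4489 N·m.
Gear mesh: ratio = 46/29 = 1.5862; torque at the screw = 1.4489 × 1.5862 × 0.96 = 2.2063 N·m.

2.206 N·m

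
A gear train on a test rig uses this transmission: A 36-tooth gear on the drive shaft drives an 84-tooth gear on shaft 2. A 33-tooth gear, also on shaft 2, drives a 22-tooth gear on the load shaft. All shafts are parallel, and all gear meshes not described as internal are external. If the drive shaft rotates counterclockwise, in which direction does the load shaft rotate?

counterclockwise

the drive shaft → shaft 2: external mesh, 1 reversal → CW.
shaft 2 → the load shaft: external mesh, 1 reversal → CCW.
2 reversals in total — an even number — so the load shaft turns the same way as the drive shaft.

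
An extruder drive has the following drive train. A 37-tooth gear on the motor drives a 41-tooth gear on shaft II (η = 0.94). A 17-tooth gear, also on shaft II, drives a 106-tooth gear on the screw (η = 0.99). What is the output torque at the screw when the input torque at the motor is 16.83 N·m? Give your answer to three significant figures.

108 N·m

Gear mesh: ratio = 41/37 = 1.1081; torque at shaft II = 16.83 × 1.1081 × 0.94 = 17.53 N·m.
Gear mesh: ratio = 106/17 = 6.2353; torque at the screw = 17.53 × 6.2353 × 0.99 = 108.21 N·m.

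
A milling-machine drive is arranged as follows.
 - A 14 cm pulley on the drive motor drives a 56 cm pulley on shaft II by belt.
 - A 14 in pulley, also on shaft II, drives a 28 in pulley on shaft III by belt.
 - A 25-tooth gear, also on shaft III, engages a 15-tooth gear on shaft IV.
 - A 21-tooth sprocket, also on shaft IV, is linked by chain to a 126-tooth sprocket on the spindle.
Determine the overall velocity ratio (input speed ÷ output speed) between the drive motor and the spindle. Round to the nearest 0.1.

Each stage contributes driven/driver: belt 56/14 = 4, belt 28/14 = 2, gear mesh 15/25 = 0.6, chain 126/21 = 6.
Overall: 4 × 2 × 0.6 × 6 = 28.8.

28.8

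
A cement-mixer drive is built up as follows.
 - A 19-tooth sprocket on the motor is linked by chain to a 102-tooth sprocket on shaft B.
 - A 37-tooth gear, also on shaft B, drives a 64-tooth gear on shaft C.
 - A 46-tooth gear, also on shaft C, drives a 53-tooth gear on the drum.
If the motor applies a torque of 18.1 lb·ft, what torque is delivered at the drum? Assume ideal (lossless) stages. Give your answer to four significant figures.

193.7 lb·ft

After the chain (102/19): 18.1 × 5.3684 = 97.168 lb·ft
After the gear mesh (64/37): 97.168 × 1.7297 = 168.08 lb·ft
After the gear mesh (53/46): 168.08 × 1.1522 = 193.65 lb·ft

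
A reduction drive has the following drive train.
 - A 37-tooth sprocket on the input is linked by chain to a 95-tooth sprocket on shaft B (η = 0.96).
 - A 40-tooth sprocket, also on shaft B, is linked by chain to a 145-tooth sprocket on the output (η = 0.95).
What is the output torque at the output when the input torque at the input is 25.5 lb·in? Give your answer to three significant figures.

Chain: ratio = 95/37 = 2.5676; torque at shaft B = 25.5 × 2.5676 × 0.96 = 62.854 lb·in.
Chain: ratio = 145/40 = 3.625; torque at the output = 62.854 × 3.625 × 0.95 = 216.45 lb·in.

216 lb·in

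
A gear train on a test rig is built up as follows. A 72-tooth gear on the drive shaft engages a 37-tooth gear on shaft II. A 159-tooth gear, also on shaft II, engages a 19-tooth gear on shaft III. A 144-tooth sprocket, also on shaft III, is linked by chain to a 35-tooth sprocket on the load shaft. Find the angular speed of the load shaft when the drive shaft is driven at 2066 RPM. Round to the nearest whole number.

Gear mesh: ratio = 37/72 = 0.51389, so shaft II turns at 2066 / 0.51389 = 4020.3 RPM.
Gear mesh: ratio = 19/159 = 0.1195, so shaft III turns at 4020.3 / 0.1195 = 33644 RPM.
Chain: ratio = 35/144 = 0.24306, so the load shaft turns at 33644 / 0.24306 = 1.3842e+05 RPM.

138420 RPM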